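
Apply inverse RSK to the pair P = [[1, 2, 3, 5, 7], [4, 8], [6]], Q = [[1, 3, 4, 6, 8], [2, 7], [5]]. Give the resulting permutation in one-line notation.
6 1 2 4 3 8 5 7

Reverse the RSK construction: for i from n down to 1, find the cell of Q containing i, remove the entry at that cell from P, and reverse-bump it up through P; the value ejected from row 1 is w(i).

Step i=8: Q has 8 at row 1, column 5; remove that cell from P, ejecting 7. So w(8) = 7. P is now [[1, 2, 3, 5], [4, 8], [6]].
Step i=7: Q has 7 at row 2, column 2; remove 8 from row 2 of P and reverse-bump: 8 enters row 1 and ejects 5. So w(7) = 5. P is now [[1, 2, 3, 8], [4], [6]].
Step i=6: Q has 6 at row 1, column 4; remove that cell from P, ejecting 8. So w(6) = 8. P is now [[1, 2, 3], [4], [6]].
Step i=5: Q has 5 at row 3, column 1; remove 6 from row 3 of P and reverse-bump: 6 enters row 2 and ejects 4; 4 enters row 1 and ejects 3. So w(5) = 3. P is now [[1, 2, 4], [6]].
Step i=4: Q has 4 at row 1, column 3; remove that cell from P, ejecting 4. So w(4) = 4. P is now [[1, 2], [6]].
Step i=3: Q has 3 at row 1, column 2; remove that cell from P, ejecting 2. So w(3) = 2. P is now [[1], [6]].
Step i=2: Q has 2 at row 2, column 1; remove 6 from row 2 of P and reverse-bump: 6 enters row 1 and ejects 1. So w(2) = 1. P is now [[6]].
Step i=1: Q has 1 at row 1, column 1; remove that cell from P, ejecting 6. So w(1) = 6. P is now [].

So w = 6 1 2 4 3 8 5 7.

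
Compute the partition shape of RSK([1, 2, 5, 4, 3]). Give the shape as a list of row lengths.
Row-insert each entry into an empty tableau.

After inserting 1: P = [[1]].
After inserting 2: P = [[1, 2]].
After inserting 5: P = [[1, 2, 5]].
After inserting 4: P = [[1, 2, 4], [5]].
After inserting 3: P = [[1, 2, 3], [4], [5]].

The final insertion tableau P = [[1, 2, 3], [4], [5]] has shape [3, 1, 1].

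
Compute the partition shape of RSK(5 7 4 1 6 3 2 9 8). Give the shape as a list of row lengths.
Row-insert each entry into an empty tableau.

After inserting 5: P = [[5]].
After inserting 7: P = [[5, 7]].
After inserting 4: P = [[4, 7], [5]].
After inserting 1: P = [[1, 7], [4], [5]].
After inserting 6: P = [[1, 6], [4, 7], [5]].
After inserting 3: P = [[1, 3], [4, 6], [5, 7]].
After inserting 2: P = [[1, 2], [3, 6], [4, 7], [5]].
After inserting 9: P = [[1, 2, 9], [3, 6], [4, 7], [5]].
After inserting 8: P = [[1, 2, 8], [3, 6, 9], [4, 7], [5]].

The final insertion tableau P = [[1, 2, 8], [3, 6, 9], [4, 7], [5]] has shape [3, 3, 2, 1].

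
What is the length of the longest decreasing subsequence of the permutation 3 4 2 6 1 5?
3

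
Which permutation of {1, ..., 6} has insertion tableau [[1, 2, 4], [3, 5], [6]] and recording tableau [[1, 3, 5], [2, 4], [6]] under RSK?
3 1 6 2 5 4

Reverse the RSK construction: for i from n down to 1, find the cell of Q containing i, remove the entry at that cell from P, and reverse-bump it up through P; the value ejected from row 1 is w(i).

Step i=6: Q has 6 at row 3, column 1; remove 6 from row 3 of P and reverse-bump: 6 enters row 2 and ejects 5; 5 enters row 1 and ejects 4. So w(6) = 4. P is now [[1, 2, 5], [3, 6]].
Step i=5: Q has 5 at row 1, column 3; remove that cell from P, ejecting 5. So w(5) = 5. P is now [[1, 2], [3, 6]].
Step i=4: Q has 4 at row 2, column 2; remove 6 from row 2 of P and reverse-bump: 6 enters row 1 and ejects 2. So w(4) = 2. P is now [[1, 6], [3]].
Step i=3: Q has 3 at row 1, column 2; remove that cell from P, ejecting 6. So w(3) = 6. P is now [[1], [3]].
Step i=2: Q has 2 at row 2, column 1; remove 3 from row 2 of P and reverse-bump: 3 enters row 1 and ejects 1. So w(2) = 1. P is now [[3]].
Step i=1: Q has 1 at row 1, column 1; remove that cell from P, ejecting 3. So w(1) = 3. P is now [].

So w = 3 1 6 2 5 4.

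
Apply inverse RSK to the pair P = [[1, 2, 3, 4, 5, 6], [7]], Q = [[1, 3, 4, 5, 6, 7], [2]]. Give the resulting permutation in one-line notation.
7 1 2 3 4 5 6

Reverse the RSK construction: for i from n down to 1, find the cell of Q containing i, remove the entry at that cell from P, and reverse-bump it up through P; the value ejected from row 1 is w(i).

Step i=7: Q has 7 at row 1, column 6; remove that cell from P, ejecting 6. So w(7) = 6. P is now [[1, 2, 3, 4, 5], [7]].
Step i=6: Q has 6 at row 1, column 5; remove that cell from P, ejecting 5. So w(6) = 5. P is now [[1, 2, 3, 4], [7]].
Step i=5: Q has 5 at row 1, column 4; remove that cell from P, ejecting 4. So w(5) = 4. P is now [[1, 2, 3], [7]].
Step i=4: Q has 4 at row 1, column 3; remove that cell from P, ejecting 3. So w(4) = 3. P is now [[1, 2], [7]].
Step i=3: Q has 3 at row 1, column 2; remove that cell from P, ejecting 2. So w(3) = 2. P is now [[1], [7]].
Step i=2: Q has 2 at row 2, column 1; remove 7 from row 2 of P and reverse-bump: 7 enters row 1 and ejects 1. So w(2) = 1. P is now [[7]].
Step i=1: Q has 1 at row 1, column 1; remove that cell from P, ejecting 7. So w(1) = 7. P is now [].

So w = 7 1 2 3 4 5 6.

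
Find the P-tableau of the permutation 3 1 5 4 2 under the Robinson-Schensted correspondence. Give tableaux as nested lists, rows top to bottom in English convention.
After inserting 3: P = [[3]].
After inserting 1: P = [[1], [3]].
After inserting 5: P = [[1, 5], [3]].
After inserting 4: P = [[1, 4], [3, 5]].
After inserting 2: P = [[1, 2], [3, 4], [5]].

So P = [[1, 2], [3, 4], [5]].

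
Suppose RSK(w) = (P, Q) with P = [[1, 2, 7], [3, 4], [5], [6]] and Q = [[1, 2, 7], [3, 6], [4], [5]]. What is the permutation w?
3 6 5 4 1 2 7

Reverse RSK: for i = n, n-1, ..., 1, locate i in Q, remove the corresponding corner cell from P, and reverse-bump its entry up through P; the value ejected from row 1 is w(i).

So w = 3 6 5 4 1 2 7.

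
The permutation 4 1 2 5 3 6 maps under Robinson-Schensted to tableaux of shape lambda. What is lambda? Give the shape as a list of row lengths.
[4, 2]

Row-insert each entry into an empty tableau.

After inserting 4: P = [[4]].
After inserting 1: P = [[1], [4]].
After inserting 2: P = [[1, 2], [4]].
After inserting 5: P = [[1, 2, 5], [4]].
After inserting 3: P = [[1, 2, 3], [4, 5]].
After inserting 6: P = [[1, 2, 3, 6], [4, 5]].

The final insertion tableau P = [[1, 2, 3, 6], [4, 5]] has shape [4, 2].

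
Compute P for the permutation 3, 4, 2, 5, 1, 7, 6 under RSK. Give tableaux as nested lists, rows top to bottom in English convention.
Insert 3: appended to row 1. P = [[3]].
Insert 4: appended to row 1. P = [[3, 4]].
Insert 2: 2 bumps 3 from row 1; 3 starts row 2. P = [[2, 4], [3]].
Insert 5: appended to row 1. P = [[2, 4, 5], [3]].
Insert 1: 1 bumps 2 from row 1; 2 bumps 3 from row 2; 3 starts row 3. P = [[1, 4, 5], [2], [3]].
Insert 7: appended to row 1. P = [[1, 4, 5, 7], [2], [3]].
Insert 6: 6 bumps 7 from row 1; 7 appends to row 2. P = [[1, 4, 5, 6], [2, 7], [3]].

So P = [[1, 4, 5, 6], [2, 7], [3]].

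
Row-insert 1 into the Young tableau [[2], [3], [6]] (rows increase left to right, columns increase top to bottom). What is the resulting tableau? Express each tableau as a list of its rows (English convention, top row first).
[[1], [2], [3], [6]]

In row 1, 1 replaces 2 (the leftmost entry greater than 1); 2 is bumped to row 2. In row 2, 2 replaces 3 (the leftmost entry greater than 2); 3 is bumped to row 3. In row 3, 3 replaces 6 (the leftmost entry greater than 3); 6 is bumped to row 4. 6 starts a new row 4. The new tableau is [[1], [2], [3], [6]].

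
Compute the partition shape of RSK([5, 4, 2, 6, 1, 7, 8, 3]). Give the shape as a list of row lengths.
[4, 2, 1, 1]

Row-insert each entry into an empty tableau.

After inserting 5: P = [[5]].
After inserting 4: P = [[4], [5]].
After inserting 2: P = [[2], [4], [5]].
After inserting 6: P = [[2, 6], [4], [5]].
After inserting 1: P = [[1, 6], [2], [4], [5]].
After inserting 7: P = [[1, 6, 7], [2], [4], [5]].
After inserting 8: P = [[1, 6, 7, 8], [2], [4], [5]].
After inserting 3: P = [[1, 3, 7, 8], [2, 6], [4], [5]].

The final insertion tableau P = [[1, 3, 7, 8], [2, 6], [4], [5]] has shape [4, 2, 1, 1].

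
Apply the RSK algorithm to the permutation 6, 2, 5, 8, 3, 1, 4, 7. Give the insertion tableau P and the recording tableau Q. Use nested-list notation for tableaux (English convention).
P = [[1, 3, 4, 7], [2, 8], [5], [6]], Q = [[1, 3, 4, 8], [2, 7], [5], [6]]

Insert each entry of the permutation into P by Schensted row insertion, recording in Q the position of each new cell.

Insert 6: appended to row 1. P = [[6]], Q = [[1]].
Insert 2: 2 bumps 6 from row 1; 6 starts row 2. P = [[2], [6]], Q = [[1], [2]].
Insert 5: appended to row 1. P = [[2, 5], [6]], Q = [[1, 3], [2]].
Insert 8: appended to row 1. P = [[2, 5, 8], [6]], Q = [[1, 3, 4], [2]].
Insert 3: 3 bumps 5 from row 1; 5 bumps 6 from row 2; 6 starts row 3. P = [[2, 3, 8], [5], [6]], Q = [[1, 3, 4], [2], [5]].
Insert 1: 1 bumps 2 from row 1; 2 bumps 5 from row 2; 5 bumps 6 from row 3; 6 starts row 4. P = [[1, 3, 8], [2], [5], [6]], Q = [[1, 3, 4], [2], [5], [6]].
Insert 4: 4 bumps 8 from row 1; 8 appends to row 2. P = [[1, 3, 4], [2, 8], [5], [6]], Q = [[1, 3, 4], [2, 7], [5], [6]].
Insert 7: appended to row 1. P = [[1, 3, 4, 7], [2, 8], [5], [6]], Q = [[1, 3, 4, 8], [2, 7], [5], [6]].

So P = [[1, 3, 4, 7], [2, 8], [5], [6]], Q = [[1, 3, 4, 8], [2, 7], [5], [6]].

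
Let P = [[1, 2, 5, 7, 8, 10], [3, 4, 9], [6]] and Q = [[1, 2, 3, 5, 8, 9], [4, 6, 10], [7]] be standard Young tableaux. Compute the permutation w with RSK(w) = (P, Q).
3 4 6 1 7 5 2 9 10 8

Reverse the RSK construction: for i from n down to 1, find the cell of Q containing i, remove the entry at that cell from P, and reverse-bump it up through P; the value ejected from row 1 is w(i).

Step i=10: Q has 10 at row 2, column 3; remove 9 from row 2 of P and reverse-bump: 9 enters row 1 and ejects 8. So w(10) = 8. P is now [[1, 2, 5, 7, 9, 10], [3, 4], [6]].
Step i=9: Q has 9 at row 1, column 6; remove that cell from P, ejecting 10. So w(9) = 10. P is now [[1, 2, 5, 7, 9], [3, 4], [6]].
Step i=8: Q has 8 at row 1, column 5; remove that cell from P, ejecting 9. So w(8) = 9. P is now [[1, 2, 5, 7], [3, 4], [6]].
Step i=7: Q has 7 at row 3, column 1; remove 6 from row 3 of P and reverse-bump: 6 enters row 2 and ejects 4; 4 enters row 1 and ejects 2. So w(7) = 2. P is now [[1, 4, 5, 7], [3, 6]].
Step i=6: Q has 6 at row 2, column 2; remove 6 from row 2 of P and reverse-bump: 6 enters row 1 and ejects 5. So w(6) = 5. P is now [[1, 4, 6, 7], [3]].
Step i=5: Q has 5 at row 1, column 4; remove that cell from P, ejecting 7. So w(5) = 7. P is now [[1, 4, 6], [3]].
Step i=4: Q has 4 at row 2, column 1; remove 3 from row 2 of P and reverse-bump: 3 enters row 1 and ejects 1. So w(4) = 1. P is now [[3, 4, 6]].
Step i=3: Q has 3 at row 1, column 3; remove that cell from P, ejecting 6. So w(3) = 6. P is now [[3, 4]].
Step i=2: Q has 2 at row 1, column 2; remove that cell from P, ejecting 4. So w(2) = 4. P is now [[3]].
Step i=1: Q has 1 at row 1, column 1; remove that cell from P, ejecting 3. So w(1) = 3. P is now [].

So w = 3 4 6 1 7 5 2 9 10 8.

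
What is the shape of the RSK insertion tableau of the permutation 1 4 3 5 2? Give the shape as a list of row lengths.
[3, 1, 1]

Row-insert each entry into an empty tableau.

After inserting 1: P = [[1]].
After inserting 4: P = [[1, 4]].
After inserting 3: P = [[1, 3], [4]].
After inserting 5: P = [[1, 3, 5], [4]].
After inserting 2: P = [[1, 2, 5], [3], [4]].

The final insertion tableau P = [[1, 2, 5], [3], [4]] has shape [3, 1, 1].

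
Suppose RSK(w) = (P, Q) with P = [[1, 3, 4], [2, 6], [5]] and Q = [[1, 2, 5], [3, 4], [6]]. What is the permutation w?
5 6 2 3 4 1

Reverse RSK: for i = n, n-1, ..., 1, locate i in Q, remove the corresponding corner cell from P, and reverse-bump its entry up through P; the value ejected from row 1 is w(i).

So w = 5 6 2 3 4 1.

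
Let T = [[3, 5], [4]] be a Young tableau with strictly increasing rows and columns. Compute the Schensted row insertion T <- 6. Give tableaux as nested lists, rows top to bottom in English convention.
[[3, 5, 6], [4]]

6 is larger than every entry of row 1, so it is appended to row 1. The new tableau is [[3, 5, 6], [4]].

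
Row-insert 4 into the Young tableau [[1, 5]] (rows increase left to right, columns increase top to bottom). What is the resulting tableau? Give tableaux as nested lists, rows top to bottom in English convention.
[[1, 4], [5]]

In row 1, 4 replaces 5 (the leftmost entry greater than 4); 5 is bumped to row 2. 5 starts a new row 2. The new tableau is [[1, 4], [5]].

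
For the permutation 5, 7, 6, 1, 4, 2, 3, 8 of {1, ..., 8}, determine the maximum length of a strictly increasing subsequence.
4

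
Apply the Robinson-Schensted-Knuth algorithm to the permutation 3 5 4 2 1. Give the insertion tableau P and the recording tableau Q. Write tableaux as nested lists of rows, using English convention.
P = [[1, 4], [2], [3], [5]], Q = [[1, 2], [3], [4], [5]]

Insert each entry of the permutation into P by Schensted row insertion, recording in Q the position of each new cell.

Insert 3: appended to row 1. P = [[3]].
Insert 5: appended to row 1. P = [[3, 5]].
Insert 4: 4 bumps 5 from row 1; 5 starts row 2. P = [[3, 4], [5]].
Insert 2: 2 bumps 3 from row 1; 3 bumps 5 from row 2; 5 starts row 3. P = [[2, 4], [3], [5]].
Insert 1: 1 bumps 2 from row 1; 2 bumps 3 from row 2; 3 bumps 5 from row 3; 5 starts row 4. P = [[1, 4], [2], [3], [5]].

So P = [[1, 4], [2], [3], [5]], Q = [[1, 2], [3], [4], [5]].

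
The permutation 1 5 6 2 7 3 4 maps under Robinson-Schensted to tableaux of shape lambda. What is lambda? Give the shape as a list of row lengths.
[4, 3]

Row-insert each entry into an empty tableau.

After inserting 1: P = [[1]].
After inserting 5: P = [[1, 5]].
After inserting 6: P = [[1, 5, 6]].
After inserting 2: P = [[1, 2, 6], [5]].
After inserting 7: P = [[1, 2, 6, 7], [5]].
After inserting 3: P = [[1, 2, 3, 7], [5, 6]].
After inserting 4: P = [[1, 2, 3, 4], [5, 6, 7]].

The final insertion tableau P = [[1, 2, 3, 4], [5, 6, 7]] has shape [4, 3].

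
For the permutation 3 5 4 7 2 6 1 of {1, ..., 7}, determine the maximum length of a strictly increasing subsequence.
3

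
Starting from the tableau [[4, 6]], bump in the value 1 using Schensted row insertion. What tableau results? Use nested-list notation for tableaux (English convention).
[[1, 6], [4]]

In row 1, 1 replaces 4 (the leftmost entry greater than 1); 4 is bumped to row 2. 4 starts a new row 2. The new tableau is [[1, 6], [4]].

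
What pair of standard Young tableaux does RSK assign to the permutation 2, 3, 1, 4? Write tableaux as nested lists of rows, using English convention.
P = [[1, 3, 4], [2]], Q = [[1, 2, 4], [3]]

Insert each entry of the permutation into P by Schensted row insertion, recording in Q the position of each new cell.

Insert 2: appended to row 1. P = [[2]], Q = [[1]].
Insert 3: appended to row 1. P = [[2, 3]], Q = [[1, 2]].
Insert 1: 1 bumps 2 from row 1; 2 starts row 2. P = [[1, 3], [2]], Q = [[1, 2], [3]].
Insert 4: appended to row 1. P = [[1, 3, 4], [2]], Q = [[1, 2, 4], [3]].

So P = [[1, 3, 4], [2]], Q = [[1, 2, 4], [3]].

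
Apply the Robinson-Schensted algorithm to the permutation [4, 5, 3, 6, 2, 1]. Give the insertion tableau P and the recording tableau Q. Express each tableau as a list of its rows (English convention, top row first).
P = [[1, 5, 6], [2], [3], [4]], Q = [[1, 2, 4], [3], [5], [6]]

Insert each entry of the permutation into P by Schensted row insertion, recording in Q the position of each new cell.

After inserting 4: P = [[4]].
After inserting 5: P = [[4, 5]].
After inserting 3: P = [[3, 5], [4]].
After inserting 6: P = [[3, 5, 6], [4]].
After inserting 2: P = [[2, 5, 6], [3], [4]].
After inserting 1: P = [[1, 5, 6], [2], [3], [4]].

So P = [[1, 5, 6], [2], [3], [4]], Q = [[1, 2, 4], [3], [5], [6]].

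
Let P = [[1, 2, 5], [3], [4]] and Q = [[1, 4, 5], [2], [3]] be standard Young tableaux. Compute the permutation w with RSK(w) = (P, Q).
4 3 1 2 5

Reverse the RSK construction: for i from n down to 1, find the cell of Q containing i, remove the entry at that cell from P, and reverse-bump it up through P; the value ejected from row 1 is w(i).

Step i=5: Q has 5 at row 1, column 3; remove that cell from P, ejecting 5. So w(5) = 5. P is now [[1, 2], [3], [4]].
Step i=4: Q has 4 at row 1, column 2; remove that cell from P, ejecting 2. So w(4) = 2. P is now [[1], [3], [4]].
Step i=3: Q has 3 at row 3, column 1; remove 4 from row 3 of P and reverse-bump: 4 enters row 2 and ejects 3; 3 enters row 1 and ejects 1. So w(3) = 1. P is now [[3], [4]].
Step i=2: Q has 2 at row 2, column 1; remove 4 from row 2 of P and reverse-bump: 4 enters row 1 and ejects 3. So w(2) = 3. P is now [[4]].
Step i=1: Q has 1 at row 1, column 1; remove that cell from P, ejecting 4. So w(1) = 4. P is now [].

So w = 4 3 1 2 5.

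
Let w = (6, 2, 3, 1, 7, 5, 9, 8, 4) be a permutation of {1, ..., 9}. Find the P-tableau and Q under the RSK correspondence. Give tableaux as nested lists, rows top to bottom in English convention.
Insert each entry of the permutation into P by Schensted row insertion, recording in Q the position of each new cell.

Insert 6: appended to row 1. P = [[6]].
Insert 2: 2 bumps 6 from row 1; 6 starts row 2. P = [[2], [6]].
Insert 3: appended to row 1. P = [[2, 3], [6]].
Insert 1: 1 bumps 2 from row 1; 2 bumps 6 from row 2; 6 starts row 3. P = [[1, 3], [2], [6]].
Insert 7: appended to row 1. P = [[1, 3, 7], [2], [6]].
Insert 5: 5 bumps 7 from row 1; 7 appends to row 2. P = [[1, 3, 5], [2, 7], [6]].
Insert 9: appended to row 1. P = [[1, 3, 5, 9], [2, 7], [6]].
Insert 8: 8 bumps 9 from row 1; 9 appends to row 2. P = [[1, 3, 5, 8], [2, 7, 9], [6]].
Insert 4: 4 bumps 5 from row 1; 5 bumps 7 from row 2; 7 appends to row 3. P = [[1, 3, 4, 8], [2, 5, 9], [6, 7]].

So P = [[1, 3, 4, 8], [2, 5, 9], [6, 7]], Q = [[1, 3, 5, 7], [2, 6, 8], [4, 9]].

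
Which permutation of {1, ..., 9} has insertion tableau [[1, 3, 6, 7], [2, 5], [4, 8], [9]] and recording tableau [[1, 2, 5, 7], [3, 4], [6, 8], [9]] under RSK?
4 9 2 5 6 1 8 7 3

Reverse the RSK construction: for i from n down to 1, find the cell of Q containing i, remove the entry at that cell from P, and reverse-bump it up through P; the value ejected from row 1 is w(i).

Step i=9: Q has 9 at row 4, column 1; remove 9 from row 4 of P and reverse-bump: 9 enters row 3 and ejects 8; 8 enters row 2 and ejects 5; 5 enters row 1 and ejects 3. So w(9) = 3. P is now [[1, 5, 6, 7], [2, 8], [4, 9]].
Step i=8: Q has 8 at row 3, column 2; remove 9 from row 3 of P and reverse-bump: 9 enters row 2 and ejects 8; 8 enters row 1 and ejects 7. So w(8) = 7. P is now [[1, 5, 6, 8], [2, 9], [4]].
Step i=7: Q has 7 at row 1, column 4; remove that cell from P, ejecting 8. So w(7) = 8. P is now [[1, 5, 6], [2, 9], [4]].
Step i=6: Q has 6 at row 3, column 1; remove 4 from row 3 of P and reverse-bump: 4 enters row 2 and ejects 2; 2 enters row 1 and ejects 1. So w(6) = 1. P is now [[2, 5, 6], [4, 9]].
Step i=5: Q has 5 at row 1, column 3; remove that cell from P, ejecting 6. So w(5) = 6. P is now [[2, 5], [4, 9]].
Step i=4: Q has 4 at row 2, column 2; remove 9 from row 2 of P and reverse-bump: 9 enters row 1 and ejects 5. So w(4) = 5. P is now [[2, 9], [4]].
Step i=3: Q has 3 at row 2, column 1; remove 4 from row 2 of P and reverse-bump: 4 enters row 1 and ejects 2. So w(3) = 2. P is now [[4, 9]].
Step i=2: Q has 2 at row 1, column 2; remove that cell from P, ejecting 9. So w(2) = 9. P is now [[4]].
Step i=1: Q has 1 at row 1, column 1; remove that cell from P, ejecting 4. So w(1) = 4. P is now [].

So w = 4 9 2 5 6 1 8 7 3.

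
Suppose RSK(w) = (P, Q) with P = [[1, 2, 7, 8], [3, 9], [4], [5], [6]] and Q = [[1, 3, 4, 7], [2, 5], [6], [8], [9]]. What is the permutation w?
Reverse the RSK construction: for i from n down to 1, find the cell of Q containing i, remove the entry at that cell from P, and reverse-bump it up through P; the value ejected from row 1 is w(i).

Step i=9: Q has 9 at row 5, column 1; remove 6 from row 5 of P and reverse-bump: 6 enters row 4 and ejects 5; 5 enters row 3 and ejects 4; 4 enters row 2 and ejects 3; 3 enters row 1 and ejects 2. So w(9) = 2. P is now [[1, 3, 7, 8], [4, 9], [5], [6]].
Step i=8: Q has 8 at row 4, column 1; remove 6 from row 4 of P and reverse-bump: 6 enters row 3 and ejects 5; 5 enters row 2 and ejects 4; 4 enters row 1 and ejects 3. So w(8) = 3. P is now [[1, 4, 7, 8], [5, 9], [6]].
Step i=7: Q has 7 at row 1, column 4; remove that cell from P, ejecting 8. So w(7) = 8. P is now [[1, 4, 7], [5, 9], [6]].
Step i=6: Q has 6 at row 3, column 1; remove 6 from row 3 of P and reverse-bump: 6 enters row 2 and ejects 5; 5 enters row 1 and ejects 4. So w(6) = 4. P is now [[1, 5, 7], [6, 9]].
Step i=5: Q has 5 at row 2, column 2; remove 9 from row 2 of P and reverse-bump: 9 enters row 1 and ejects 7. So w(5) = 7. P is now [[1, 5, 9], [6]].
Step i=4: Q has 4 at row 1, column 3; remove that cell from P, ejecting 9. So w(4) = 9. P is now [[1, 5], [6]].
Step i=3: Q has 3 at row 1, column 2; remove that cell from P, ejecting 5. So w(3) = 5. P is now [[1], [6]].
Step i=2: Q has 2 at row 2, column 1; remove 6 from row 2 of P and reverse-bump: 6 enters row 1 and ejects 1. So w(2) = 1. P is now [[6]].
Step i=1: Q has 1 at row 1, column 1; remove that cell from P, ejecting 6. So w(1) = 6. P is now [].

So w = 6 1 5 9 7 4 8 3 2.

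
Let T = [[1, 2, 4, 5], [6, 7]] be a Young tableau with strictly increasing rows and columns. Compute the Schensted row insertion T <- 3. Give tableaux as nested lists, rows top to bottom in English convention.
[[1, 2, 3, 5], [4, 7], [6]]

In row 1, 3 replaces 4 (the leftmost entry greater than 3); 4 is bumped to row 2. In row 2, 4 replaces 6 (the leftmost entry greater than 4); 6 is bumped to row 3. 6 starts a new row 3. The new tableau is [[1, 2, 3, 5], [4, 7], [6]].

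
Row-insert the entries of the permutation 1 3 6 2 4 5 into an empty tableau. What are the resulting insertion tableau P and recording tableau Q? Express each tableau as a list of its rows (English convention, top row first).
Insert each entry of the permutation into P by Schensted row insertion, recording in Q the position of each new cell.

Insert 1: appended to row 1. P = [[1]].
Insert 3: appended to row 1. P = [[1, 3]].
Insert 6: appended to row 1. P = [[1, 3, 6]].
Insert 2: 2 bumps 3 from row 1; 3 starts row 2. P = [[1, 2, 6], [3]].
Insert 4: 4 bumps 6 from row 1; 6 appends to row 2. P = [[1, 2, 4], [3, 6]].
Insert 5: appended to row 1. P = [[1, 2, 4, 5], [3, 6]].

So P = [[1, 2, 4, 5], [3, 6]], Q = [[1, 2, 3, 6], [4, 5]].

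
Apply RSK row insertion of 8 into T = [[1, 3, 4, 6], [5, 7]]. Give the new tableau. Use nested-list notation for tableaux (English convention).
8 is larger than every entry of row 1, so it is appended to row 1. The new tableau is [[1, 3, 4, 6, 8], [5, 7]].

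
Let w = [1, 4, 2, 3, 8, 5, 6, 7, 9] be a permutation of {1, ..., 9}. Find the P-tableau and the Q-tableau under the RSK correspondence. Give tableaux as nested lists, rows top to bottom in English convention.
Insert each entry of the permutation into P by Schensted row insertion, recording in Q the position of each new cell.

After inserting 1: P = [[1]].
After inserting 4: P = [[1, 4]].
After inserting 2: P = [[1, 2], [4]].
After inserting 3: P = [[1, 2, 3], [4]].
After inserting 8: P = [[1, 2, 3, 8], [4]].
After inserting 5: P = [[1, 2, 3, 5], [4, 8]].
After inserting 6: P = [[1, 2, 3, 5, 6], [4, 8]].
After inserting 7: P = [[1, 2, 3, 5, 6, 7], [4, 8]].
After inserting 9: P = [[1, 2, 3, 5, 6, 7, 9], [4, 8]].

So P = [[1, 2, 3, 5, 6, 7, 9], [4, 8]], Q = [[1, 2, 4, 5, 7, 8, 9], [3, 6]].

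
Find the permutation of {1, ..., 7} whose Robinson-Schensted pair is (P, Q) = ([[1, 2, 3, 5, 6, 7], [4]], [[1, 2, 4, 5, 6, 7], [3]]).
Reverse the RSK construction: for i from n down to 1, find the cell of Q containing i, remove the entry at that cell from P, and reverse-bump it up through P; the value ejected from row 1 is w(i).

Step i=7: Q has 7 at row 1, column 6; remove that cell from P, ejecting 7. So w(7) = 7. P is now [[1, 2, 3, 5, 6], [4]].
Step i=6: Q has 6 at row 1, column 5; remove that cell from P, ejecting 6. So w(6) = 6. P is now [[1, 2, 3, 5], [4]].
Step i=5: Q has 5 at row 1, column 4; remove that cell from P, ejecting 5. So w(5) = 5. P is now [[1, 2, 3], [4]].
Step i=4: Q has 4 at row 1, column 3; remove that cell from P, ejecting 3. So w(4) = 3. P is now [[1, 2], [4]].
Step i=3: Q has 3 at row 2, column 1; remove 4 from row 2 of P and reverse-bump: 4 enters row 1 and ejects 2. So w(3) = 2. P is now [[1, 4]].
Step i=2: Q has 2 at row 1, column 2; remove that cell from P, ejecting 4. So w(2) = 4. P is now [[1]].
Step i=1: Q has 1 at row 1, column 1; remove that cell from P, ejecting 1. So w(1) = 1. P is now [].

So w = 1 4 2 3 5 6 7.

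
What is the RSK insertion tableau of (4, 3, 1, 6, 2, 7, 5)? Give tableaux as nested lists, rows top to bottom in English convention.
P = [[1, 2, 5], [3, 6, 7], [4]]

Insert 4: appended to row 1. P = [[4]].
Insert 3: 3 bumps 4 from row 1; 4 starts row 2. P = [[3], [4]].
Insert 1: 1 bumps 3 from row 1; 3 bumps 4 from row 2; 4 starts row 3. P = [[1], [3], [4]].
Insert 6: appended to row 1. P = [[1, 6], [3], [4]].
Insert 2: 2 bumps 6 from row 1; 6 appends to row 2. P = [[1, 2], [3, 6], [4]].
Insert 7: appended to row 1. P = [[1, 2, 7], [3, 6], [4]].
Insert 5: 5 bumps 7 from row 1; 7 appends to row 2. P = [[1, 2, 5], [3, 6, 7], [4]].

So P = [[1, 2, 5], [3, 6, 7], [4]].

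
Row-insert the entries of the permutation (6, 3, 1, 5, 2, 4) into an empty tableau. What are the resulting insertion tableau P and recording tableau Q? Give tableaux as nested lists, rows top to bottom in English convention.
P = [[1, 2, 4], [3, 5], [6]], Q = [[1, 4, 6], [2, 5], [3]]

Insert each entry of the permutation into P by Schensted row insertion, recording in Q the position of each new cell.

Insert 6: appended to row 1. P = [[6]], Q = [[1]].
Insert 3: 3 bumps 6 from row 1; 6 starts row 2. P = [[3], [6]], Q = [[1], [2]].
Insert 1: 1 bumps 3 from row 1; 3 bumps 6 from row 2; 6 starts row 3. P = [[1], [3], [6]], Q = [[1], [2], [3]].
Insert 5: appended to row 1. P = [[1, 5], [3], [6]], Q = [[1, 4], [2], [3]].
Insert 2: 2 bumps 5 from row 1; 5 appends to row 2. P = [[1, 2], [3, 5], [6]], Q = [[1, 4], [2, 5], [3]].
Insert 4: appended to row 1. P = [[1, 2, 4], [3, 5], [6]], Q = [[1, 4, 6], [2, 5], [3]].

So P = [[1, 2, 4], [3, 5], [6]], Q = [[1, 4, 6], [2, 5], [3]].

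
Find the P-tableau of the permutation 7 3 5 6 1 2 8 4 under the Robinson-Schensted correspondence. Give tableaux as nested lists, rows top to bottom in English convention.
After inserting 7: P = [[7]].
After inserting 3: P = [[3], [7]].
After inserting 5: P = [[3, 5], [7]].
After inserting 6: P = [[3, 5, 6], [7]].
After inserting 1: P = [[1, 5, 6], [3], [7]].
After inserting 2: P = [[1, 2, 6], [3, 5], [7]].
After inserting 8: P = [[1, 2, 6, 8], [3, 5], [7]].
After inserting 4: P = [[1, 2, 4, 8], [3, 5, 6], [7]].

So P = [[1, 2, 4, 8], [3, 5, 6], [7]].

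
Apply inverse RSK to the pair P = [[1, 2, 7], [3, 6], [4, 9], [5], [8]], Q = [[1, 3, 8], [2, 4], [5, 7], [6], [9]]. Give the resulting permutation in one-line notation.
Reverse the RSK construction: for i from n down to 1, find the cell of Q containing i, remove the entry at that cell from P, and reverse-bump it up through P; the value ejected from row 1 is w(i).

Step i=9: Q has 9 at row 5, column 1; remove 8 from row 5 of P and reverse-bump: 8 enters row 4 and ejects 5; 5 enters row 3 and ejects 4; 4 enters row 2 and ejects 3; 3 enters row 1 and ejects 2. So w(9) = 2. P is now [[1, 3, 7], [4, 6], [5, 9], [8]].
Step i=8: Q has 8 at row 1, column 3; remove that cell from P, ejecting 7. So w(8) = 7. P is now [[1, 3], [4, 6], [5, 9], [8]].
Step i=7: Q has 7 at row 3, column 2; remove 9 from row 3 of P and reverse-bump: 9 enters row 2 and ejects 6; 6 enters row 1 and ejects 3. So w(7) = 3. P is now [[1, 6], [4, 9], [5], [8]].
Step i=6: Q has 6 at row 4, column 1; remove 8 from row 4 of P and reverse-bump: 8 enters row 3 and ejects 5; 5 enters row 2 and ejects 4; 4 enters row 1 and ejects 1. So w(6) = 1. P is now [[4, 6], [5, 9], [8]].
Step i=5: Q has 5 at row 3, column 1; remove 8 from row 3 of P and reverse-bump: 8 enters row 2 and ejects 5; 5 enters row 1 and ejects 4. So w(5) = 4. P is now [[5, 6], [8, 9]].
Step i=4: Q has 4 at row 2, column 2; remove 9 from row 2 of P and reverse-bump: 9 enters row 1 and ejects 6. So w(4) = 6. P is now [[5, 9], [8]].
Step i=3: Q has 3 at row 1, column 2; remove that cell from P, ejecting 9. So w(3) = 9. P is now [[5], [8]].
Step i=2: Q has 2 at row 2, column 1; remove 8 from row 2 of P and reverse-bump: 8 enters row 1 and ejects 5. So w(2) = 5. P is now [[8]].
Step i=1: Q has 1 at row 1, column 1; remove that cell from P, ejecting 8. So w(1) = 8. P is now [].

So w = 8 5 9 6 4 1 3 7 2.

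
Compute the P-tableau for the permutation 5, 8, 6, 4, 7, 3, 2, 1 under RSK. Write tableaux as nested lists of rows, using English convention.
Insert 5: appended to row 1. P = [[5]].
Insert 8: appended to row 1. P = [[5, 8]].
Insert 6: 6 bumps 8 from row 1; 8 starts row 2. P = [[5, 6], [8]].
Insert 4: 4 bumps 5 from row 1; 5 bumps 8 from row 2; 8 starts row 3. P = [[4, 6], [5], [8]].
Insert 7: appended to row 1. P = [[4, 6, 7], [5], [8]].
Insert 3: 3 bumps 4 from row 1; 4 bumps 5 from row 2; 5 bumps 8 from row 3; 8 starts row 4. P = [[3, 6, 7], [4], [5], [8]].
Insert 2: 2 bumps 3 from row 1; 3 bumps 4 from row 2; 4 bumps 5 from row 3; 5 bumps 8 from row 4; 8 starts row 5. P = [[2, 6, 7], [3], [4], [5], [8]].
Insert 1: 1 bumps 2 from row 1; 2 bumps 3 from row 2; 3 bumps 4 from row 3; 4 bumps 5 from row 4; 5 bumps 8 from row 5; 8 starts row 6. P = [[1, 6, 7], [2], [3], [4], [5], [8]].

So P = [[1, 6, 7], [2], [3], [4], [5], [8]].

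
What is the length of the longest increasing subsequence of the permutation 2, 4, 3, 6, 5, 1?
3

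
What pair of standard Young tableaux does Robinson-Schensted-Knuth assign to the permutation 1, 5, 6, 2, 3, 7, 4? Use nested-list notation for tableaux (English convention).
Insert each entry of the permutation into P by Schensted row insertion, recording in Q the position of each new cell.

After inserting 1: P = [[1]].
After inserting 5: P = [[1, 5]].
After inserting 6: P = [[1, 5, 6]].
After inserting 2: P = [[1, 2, 6], [5]].
After inserting 3: P = [[1, 2, 3], [5, 6]].
After inserting 7: P = [[1, 2, 3, 7], [5, 6]].
After inserting 4: P = [[1, 2, 3, 4], [5, 6, 7]].

So P = [[1, 2, 3, 4], [5, 6, 7]], Q = [[1, 2, 3, 6], [4, 5, 7]].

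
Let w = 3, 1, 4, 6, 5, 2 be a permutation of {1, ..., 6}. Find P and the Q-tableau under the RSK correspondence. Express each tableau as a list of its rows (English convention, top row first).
P = [[1, 2, 5], [3, 4], [6]], Q = [[1, 3, 4], [2, 5], [6]]

Insert each entry of the permutation into P by Schensted row insertion, recording in Q the position of each new cell.

After inserting 3: P = [[3]].
After inserting 1: P = [[1], [3]].
After inserting 4: P = [[1, 4], [3]].
After inserting 6: P = [[1, 4, 6], [3]].
After inserting 5: P = [[1, 4, 5], [3, 6]].
After inserting 2: P = [[1, 2, 5], [3, 4], [6]].

So P = [[1, 2, 5], [3, 4], [6]], Q = [[1, 3, 4], [2, 5], [6]].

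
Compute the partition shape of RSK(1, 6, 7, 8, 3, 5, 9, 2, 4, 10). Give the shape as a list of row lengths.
Row-insert each entry into an empty tableau.

After inserting 1: P = [[1]].
After inserting 6: P = [[1, 6]].
After inserting 7: P = [[1, 6, 7]].
After inserting 8: P = [[1, 6, 7, 8]].
After inserting 3: P = [[1, 3, 7, 8], [6]].
After inserting 5: P = [[1, 3, 5, 8], [6, 7]].
After inserting 9: P = [[1, 3, 5, 8, 9], [6, 7]].
After inserting 2: P = [[1, 2, 5, 8, 9], [3, 7], [6]].
After inserting 4: P = [[1, 2, 4, 8, 9], [3, 5], [6, 7]].
After inserting 10: P = [[1, 2, 4, 8, 9, 10], [3, 5], [6, 7]].

The final insertion tableau P = [[1, 2, 4, 8, 9, 10], [3, 5], [6, 7]] has shape [6, 2, 2].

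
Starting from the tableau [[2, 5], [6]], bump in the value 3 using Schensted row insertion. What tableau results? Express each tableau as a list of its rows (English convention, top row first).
[[2, 3], [5], [6]]

In row 1, 3 replaces 5 (the leftmost entry greater than 3); 5 is bumped to row 2. In row 2, 5 replaces 6 (the leftmost entry greater than 5); 6 is bumped to row 3. 6 starts a new row 3. The new tableau is [[2, 3], [5], [6]].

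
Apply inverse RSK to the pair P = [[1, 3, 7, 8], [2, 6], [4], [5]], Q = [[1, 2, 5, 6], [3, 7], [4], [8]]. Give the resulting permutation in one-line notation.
Reverse the RSK construction: for i from n down to 1, find the cell of Q containing i, remove the entry at that cell from P, and reverse-bump it up through P; the value ejected from row 1 is w(i).

Step i=8: Q has 8 at row 4, column 1; remove 5 from row 4 of P and reverse-bump: 5 enters row 3 and ejects 4; 4 enters row 2 and ejects 2; 2 enters row 1 and ejects 1. So w(8) = 1. P is now [[2, 3, 7, 8], [4, 6], [5]].
Step i=7: Q has 7 at row 2, column 2; remove 6 from row 2 of P and reverse-bump: 6 enters row 1 and ejects 3. So w(7) = 3. P is now [[2, 6, 7, 8], [4], [5]].
Step i=6: Q has 6 at row 1, column 4; remove that cell from P, ejecting 8. So w(6) = 8. P is now [[2, 6, 7], [4], [5]].
Step i=5: Q has 5 at row 1, column 3; remove that cell from P, ejecting 7. So w(5) = 7. P is now [[2, 6], [4], [5]].
Step i=4: Q has 4 at row 3, column 1; remove 5 from row 3 of P and reverse-bump: 5 enters row 2 and ejects 4; 4 enters row 1 and ejects 2. So w(4) = 2. P is now [[4, 6], [5]].
Step i=3: Q has 3 at row 2, column 1; remove 5 from row 2 of P and reverse-bump: 5 enters row 1 and ejects 4. So w(3) = 4. P is now [[5, 6]].
Step i=2: Q has 2 at row 1, column 2; remove that cell from P, ejecting 6. So w(2) = 6. P is now [[5]].
Step i=1: Q has 1 at row 1, column 1; remove that cell from P, ejecting 5. So w(1) = 5. P is now [].

So w = 5 6 4 2 7 8 3 1.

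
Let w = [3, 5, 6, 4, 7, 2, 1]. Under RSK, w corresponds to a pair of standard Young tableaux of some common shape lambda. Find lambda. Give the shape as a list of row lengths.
Row-insert each entry into an empty tableau.

After inserting 3: P = [[3]].
After inserting 5: P = [[3, 5]].
After inserting 6: P = [[3, 5, 6]].
After inserting 4: P = [[3, 4, 6], [5]].
After inserting 7: P = [[3, 4, 6, 7], [5]].
After inserting 2: P = [[2, 4, 6, 7], [3], [5]].
After inserting 1: P = [[1, 4, 6, 7], [2], [3], [5]].

The final insertion tableau P = [[1, 4, 6, 7], [2], [3], [5]] has shape [4, 1, 1, 1].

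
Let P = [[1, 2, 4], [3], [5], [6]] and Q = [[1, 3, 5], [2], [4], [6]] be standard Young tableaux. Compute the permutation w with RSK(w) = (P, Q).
Reverse the RSK construction: for i from n down to 1, find the cell of Q containing i, remove the entry at that cell from P, and reverse-bump it up through P; the value ejected from row 1 is w(i).

Step i=6: Q has 6 at row 4, column 1; remove 6 from row 4 of P and reverse-bump: 6 enters row 3 and ejects 5; 5 enters row 2 and ejects 3; 3 enters row 1 and ejects 2. So w(6) = 2. P is now [[1, 3, 4], [5], [6]].
Step i=5: Q has 5 at row 1, column 3; remove that cell from P, ejecting 4. So w(5) = 4. P is now [[1, 3], [5], [6]].
Step i=4: Q has 4 at row 3, column 1; remove 6 from row 3 of P and reverse-bump: 6 enters row 2 and ejects 5; 5 enters row 1 and ejects 3. So w(4) = 3. P is now [[1, 5], [6]].
Step i=3: Q has 3 at row 1, column 2; remove that cell from P, ejecting 5. So w(3) = 5. P is now [[1], [6]].
Step i=2: Q has 2 at row 2, column 1; remove 6 from row 2 of P and reverse-bump: 6 enters row 1 and ejects 1. So w(2) = 1. P is now [[6]].
Step i=1: Q has 1 at row 1, column 1; remove that cell from P, ejecting 6. So w(1) = 6. P is now [].

So w = 6 1 5 3 4 2.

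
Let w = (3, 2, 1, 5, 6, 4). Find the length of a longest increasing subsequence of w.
3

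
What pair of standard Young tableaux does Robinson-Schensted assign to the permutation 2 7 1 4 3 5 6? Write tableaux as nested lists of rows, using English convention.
Insert each entry of the permutation into P by Schensted row insertion, recording in Q the position of each new cell.

Insert 2: appended to row 1. P = [[2]].
Insert 7: appended to row 1. P = [[2, 7]].
Insert 1: 1 bumps 2 from row 1; 2 starts row 2. P = [[1, 7], [2]].
Insert 4: 4 bumps 7 from row 1; 7 appends to row 2. P = [[1, 4], [2, 7]].
Insert 3: 3 bumps 4 from row 1; 4 bumps 7 from row 2; 7 starts row 3. P = [[1, 3], [2, 4], [7]].
Insert 5: appended to row 1. P = [[1, 3, 5], [2, 4], [7]].
Insert 6: appended to row 1. P = [[1, 3, 5, 6], [2, 4], [7]].

So P = [[1, 3, 5, 6], [2, 4], [7]], Q = [[1, 2, 6, 7], [3, 4], [5]].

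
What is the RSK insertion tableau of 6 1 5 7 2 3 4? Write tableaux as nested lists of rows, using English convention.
P = [[1, 2, 3, 4], [5, 7], [6]]

Insert 6: appended to row 1. P = [[6]].
Insert 1: 1 bumps 6 from row 1; 6 starts row 2. P = [[1], [6]].
Insert 5: appended to row 1. P = [[1, 5], [6]].
Insert 7: appended to row 1. P = [[1, 5, 7], [6]].
Insert 2: 2 bumps 5 from row 1; 5 bumps 6 from row 2; 6 starts row 3. P = [[1, 2, 7], [5], [6]].
Insert 3: 3 bumps 7 from row 1; 7 appends to row 2. P = [[1, 2, 3], [5, 7], [6]].
Insert 4: appended to row 1. P = [[1, 2, 3, 4], [5, 7], [6]].

So P = [[1, 2, 3, 4], [5, 7], [6]].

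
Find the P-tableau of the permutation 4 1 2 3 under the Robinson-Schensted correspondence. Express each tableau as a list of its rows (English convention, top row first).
P = [[1, 2, 3], [4]]

Insert 4: appended to row 1. P = [[4]].
Insert 1: 1 bumps 4 from row 1; 4 starts row 2. P = [[1], [4]].
Insert 2: appended to row 1. P = [[1, 2], [4]].
Insert 3: appended to row 1. P = [[1, 2, 3], [4]].

So P = [[1, 2, 3], [4]].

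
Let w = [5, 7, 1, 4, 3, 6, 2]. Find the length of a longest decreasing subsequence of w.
4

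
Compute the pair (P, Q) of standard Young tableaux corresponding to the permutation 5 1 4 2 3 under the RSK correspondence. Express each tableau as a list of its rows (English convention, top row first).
P = [[1, 2, 3], [4], [5]], Q = [[1, 3, 5], [2], [4]]

Insert each entry of the permutation into P by Schensted row insertion, recording in Q the position of each new cell.

Insert 5: appended to row 1. P = [[5]].
Insert 1: 1 bumps 5 from row 1; 5 starts row 2. P = [[1], [5]].
Insert 4: appended to row 1. P = [[1, 4], [5]].
Insert 2: 2 bumps 4 from row 1; 4 bumps 5 from row 2; 5 starts row 3. P = [[1, 2], [4], [5]].
Insert 3: appended to row 1. P = [[1, 2, 3], [4], [5]].

So P = [[1, 2, 3], [4], [5]], Q = [[1, 3, 5], [2], [4]].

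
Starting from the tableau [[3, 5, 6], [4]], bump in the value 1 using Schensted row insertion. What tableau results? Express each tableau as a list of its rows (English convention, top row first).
[[1, 5, 6], [3], [4]]

In row 1, 1 replaces 3 (the leftmost entry greater than 1); 3 is bumped to row 2. In row 2, 3 replaces 4 (the leftmost entry greater than 3); 4 is bumped to row 3. 4 starts a new row 3. The new tableau is [[1, 5, 6], [3], [4]].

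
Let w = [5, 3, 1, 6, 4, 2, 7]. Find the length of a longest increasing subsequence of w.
3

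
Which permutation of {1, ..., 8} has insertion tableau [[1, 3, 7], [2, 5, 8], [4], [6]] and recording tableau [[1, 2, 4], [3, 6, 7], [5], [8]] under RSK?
Reverse the RSK construction: for i from n down to 1, find the cell of Q containing i, remove the entry at that cell from P, and reverse-bump it up through P; the value ejected from row 1 is w(i).

Step i=8: Q has 8 at row 4, column 1; remove 6 from row 4 of P and reverse-bump: 6 enters row 3 and ejects 4; 4 enters row 2 and ejects 2; 2 enters row 1 and ejects 1. So w(8) = 1. P is now [[2, 3, 7], [4, 5, 8], [6]].
Step i=7: Q has 7 at row 2, column 3; remove 8 from row 2 of P and reverse-bump: 8 enters row 1 and ejects 7. So w(7) = 7. P is now [[2, 3, 8], [4, 5], [6]].
Step i=6: Q has 6 at row 2, column 2; remove 5 from row 2 of P and reverse-bump: 5 enters row 1 and ejects 3. So w(6) = 3. P is now [[2, 5, 8], [4], [6]].
Step i=5: Q has 5 at row 3, column 1; remove 6 from row 3 of P and reverse-bump: 6 enters row 2 and ejects 4; 4 enters row 1 and ejects 2. So w(5) = 2. P is now [[4, 5, 8], [6]].
Step i=4: Q has 4 at row 1, column 3; remove that cell from P, ejecting 8. So w(4) = 8. P is now [[4, 5], [6]].
Step i=3: Q has 3 at row 2, column 1; remove 6 from row 2 of P and reverse-bump: 6 enters row 1 and ejects 5. So w(3) = 5. P is now [[4, 6]].
Step i=2: Q has 2 at row 1, column 2; remove that cell from P, ejecting 6. So w(2) = 6. P is now [[4]].
Step i=1: Q has 1 at row 1, column 1; remove that cell from P, ejecting 4. So w(1) = 4. P is now [].

So w = 4 6 5 8 2 3 7 1.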